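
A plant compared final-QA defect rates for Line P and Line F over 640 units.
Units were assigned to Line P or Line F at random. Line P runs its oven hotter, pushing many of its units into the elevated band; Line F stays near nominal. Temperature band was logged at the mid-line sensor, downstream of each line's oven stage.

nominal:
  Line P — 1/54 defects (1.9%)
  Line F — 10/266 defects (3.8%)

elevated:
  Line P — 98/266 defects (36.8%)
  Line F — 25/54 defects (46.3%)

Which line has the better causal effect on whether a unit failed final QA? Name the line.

Line F

Within every in-process temperature band level Line P has the lower rate, yet pooled Line F does — Simpson's reversal.
In-process temperature band here is a post-treatment variable shaped by the line; conditioning on it would introduce bias rather than remove it. The overall comparison is the causal one.
Pooled: Line P 30.9% vs Line F 10.9%; Line F is lower overall.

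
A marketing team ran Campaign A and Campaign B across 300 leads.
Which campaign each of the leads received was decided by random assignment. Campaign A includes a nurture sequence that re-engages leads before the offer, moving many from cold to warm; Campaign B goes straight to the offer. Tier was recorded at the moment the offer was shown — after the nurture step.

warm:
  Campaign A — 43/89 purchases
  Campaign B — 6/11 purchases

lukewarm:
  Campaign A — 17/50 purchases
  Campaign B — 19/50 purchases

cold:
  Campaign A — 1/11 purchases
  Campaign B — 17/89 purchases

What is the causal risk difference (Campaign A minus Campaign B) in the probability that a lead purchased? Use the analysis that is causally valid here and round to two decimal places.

+0.13

The stratified and pooled comparisons disagree (Campaign B wins within each engagement tier; Campaign A wins overall), so the answer turns on the causal role of engagement tier.
The distribution of engagement tier is itself part of what the campaign does — it is an intermediate outcome. Holding it fixed would remove that part of the effect; the total effect is the pooled difference.
The causal difference is the pooled difference: 0.407 − 0.280 = +0.127.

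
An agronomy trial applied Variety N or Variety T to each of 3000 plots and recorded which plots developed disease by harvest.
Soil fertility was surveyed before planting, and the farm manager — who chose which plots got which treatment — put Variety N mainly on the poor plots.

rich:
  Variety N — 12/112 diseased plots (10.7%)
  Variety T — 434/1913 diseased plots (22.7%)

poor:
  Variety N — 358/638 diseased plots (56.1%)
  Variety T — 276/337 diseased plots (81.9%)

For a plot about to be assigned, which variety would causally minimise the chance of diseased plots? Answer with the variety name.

Variety N

Nothing the variety does changes soil fertility; the imbalance is an allocation artefact. With soil fertility also predicting the outcome, the pooled figure is confounded, and the within-stratum comparison is the causal one.
Within each level — rich: 10.7% vs 22.7%; poor: 56.1% vs 81.9% — Variety N is lower every time.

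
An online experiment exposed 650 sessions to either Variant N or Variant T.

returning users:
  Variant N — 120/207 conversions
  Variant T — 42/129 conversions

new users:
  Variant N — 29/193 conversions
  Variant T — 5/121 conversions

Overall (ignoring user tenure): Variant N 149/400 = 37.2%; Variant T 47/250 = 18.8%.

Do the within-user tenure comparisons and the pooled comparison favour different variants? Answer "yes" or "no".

Within each user tenure level (returning users 58.0% vs 32.6%; new users 15.0% vs 4.1%), Variant N has the higher rate every time. Pooled: 37.2% vs 18.8% — Variant N has the higher rate overall. They agree.

no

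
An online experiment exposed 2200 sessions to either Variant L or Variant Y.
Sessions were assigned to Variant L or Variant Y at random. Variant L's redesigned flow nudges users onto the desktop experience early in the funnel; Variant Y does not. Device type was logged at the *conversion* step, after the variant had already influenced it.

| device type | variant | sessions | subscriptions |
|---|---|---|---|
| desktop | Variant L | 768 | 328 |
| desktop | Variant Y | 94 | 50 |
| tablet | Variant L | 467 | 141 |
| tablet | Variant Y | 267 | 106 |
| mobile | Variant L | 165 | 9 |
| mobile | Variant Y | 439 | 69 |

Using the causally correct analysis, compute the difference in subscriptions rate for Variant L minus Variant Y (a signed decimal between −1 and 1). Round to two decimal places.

Variant Y is higher inside every device type stratum but Variant L is higher in aggregate. Whether to stratify depends on how device type relates to the variant.
The distribution of device type is itself part of what the variant does — it is an intermediate outcome. Holding it fixed would remove that part of the effect; the total effect is the pooled difference.
The causal difference is the pooled difference: 0.341 − 0.281 = +0.060.

+0.06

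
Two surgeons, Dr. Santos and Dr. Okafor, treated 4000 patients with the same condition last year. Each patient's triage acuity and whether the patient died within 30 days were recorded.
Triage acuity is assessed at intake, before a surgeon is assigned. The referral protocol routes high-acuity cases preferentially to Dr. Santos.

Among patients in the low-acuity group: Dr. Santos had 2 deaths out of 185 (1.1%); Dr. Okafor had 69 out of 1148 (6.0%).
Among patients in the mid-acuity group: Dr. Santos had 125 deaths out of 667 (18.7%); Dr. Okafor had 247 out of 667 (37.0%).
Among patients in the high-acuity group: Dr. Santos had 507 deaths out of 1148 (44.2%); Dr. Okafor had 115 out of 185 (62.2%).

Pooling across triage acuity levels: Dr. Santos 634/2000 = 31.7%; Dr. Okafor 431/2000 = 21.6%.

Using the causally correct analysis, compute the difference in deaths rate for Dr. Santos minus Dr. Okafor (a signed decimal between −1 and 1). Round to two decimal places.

Triage acuity satisfies the back-door criterion: it is not a descendant of the surgeon, and it blocks the spurious path from surgeon to outcome. Adjusting for it (i.e., using the within-triage acuity rates) gives the causal effect.
Adjusting over the population distribution of triage acuity: 0.333·(0.011−0.060) + 0.334·(0.187−0.370) + 0.333·(0.442−0.622) = -0.137.

-0.14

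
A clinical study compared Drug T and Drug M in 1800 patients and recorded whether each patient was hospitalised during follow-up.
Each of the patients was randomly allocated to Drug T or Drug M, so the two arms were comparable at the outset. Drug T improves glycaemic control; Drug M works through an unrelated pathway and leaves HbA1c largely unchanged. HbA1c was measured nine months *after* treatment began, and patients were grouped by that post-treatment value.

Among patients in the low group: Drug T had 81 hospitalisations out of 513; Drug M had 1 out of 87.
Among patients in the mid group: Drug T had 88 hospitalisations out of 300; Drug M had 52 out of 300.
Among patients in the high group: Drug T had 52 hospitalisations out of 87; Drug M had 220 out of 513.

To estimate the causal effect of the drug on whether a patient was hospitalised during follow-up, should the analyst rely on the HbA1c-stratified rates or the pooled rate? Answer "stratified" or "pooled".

pooled

The stratified and pooled comparisons disagree (Drug M wins within each HbA1c; Drug T wins overall), so the answer turns on the causal role of HbA1c.
HbA1c lies on the pathway drug → HbA1c → outcome, so adjusting for it blocks the indirect effect. For the total causal effect of drug, use the unadjusted pooled rates.
Pooled: Drug T 24.6% vs Drug M 30.3%; Drug T is lower overall.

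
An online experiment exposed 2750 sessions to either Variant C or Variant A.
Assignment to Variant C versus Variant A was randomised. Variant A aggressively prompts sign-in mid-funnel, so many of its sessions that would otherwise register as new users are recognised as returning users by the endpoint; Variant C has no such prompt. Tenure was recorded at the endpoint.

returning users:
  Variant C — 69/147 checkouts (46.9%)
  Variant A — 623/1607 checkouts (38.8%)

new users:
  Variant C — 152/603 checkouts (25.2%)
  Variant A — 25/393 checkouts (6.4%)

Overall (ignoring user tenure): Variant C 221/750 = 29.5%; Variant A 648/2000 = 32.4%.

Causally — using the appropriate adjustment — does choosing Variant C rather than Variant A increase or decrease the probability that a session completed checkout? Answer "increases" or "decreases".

decreases

The stratified and pooled comparisons disagree (Variant C wins within each user tenure; Variant A wins overall), so the answer turns on the causal role of user tenure.
The distribution of user tenure is itself part of what the variant does — it is an intermediate outcome. Holding it fixed would remove that part of the effect; the total effect is the pooled difference.
Pooled: Variant C 29.5% vs Variant A 32.4%; Variant A is higher overall.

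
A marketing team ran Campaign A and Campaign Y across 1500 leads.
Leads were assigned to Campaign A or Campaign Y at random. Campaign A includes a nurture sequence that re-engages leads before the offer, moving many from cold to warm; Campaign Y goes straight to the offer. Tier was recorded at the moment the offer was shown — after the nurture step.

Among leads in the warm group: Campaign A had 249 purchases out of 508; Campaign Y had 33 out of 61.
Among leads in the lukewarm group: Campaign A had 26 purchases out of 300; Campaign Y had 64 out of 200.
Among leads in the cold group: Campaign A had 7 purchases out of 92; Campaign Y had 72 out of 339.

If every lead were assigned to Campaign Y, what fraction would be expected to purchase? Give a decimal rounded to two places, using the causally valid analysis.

The distribution of engagement tier is itself part of what the campaign does — it is an intermediate outcome. Holding it fixed would remove that part of the effect; the total effect is the pooled difference.
So P(outcome | do(Campaign Y)) is just the pooled rate for Campaign Y: 169/600 = 0.282.

0.28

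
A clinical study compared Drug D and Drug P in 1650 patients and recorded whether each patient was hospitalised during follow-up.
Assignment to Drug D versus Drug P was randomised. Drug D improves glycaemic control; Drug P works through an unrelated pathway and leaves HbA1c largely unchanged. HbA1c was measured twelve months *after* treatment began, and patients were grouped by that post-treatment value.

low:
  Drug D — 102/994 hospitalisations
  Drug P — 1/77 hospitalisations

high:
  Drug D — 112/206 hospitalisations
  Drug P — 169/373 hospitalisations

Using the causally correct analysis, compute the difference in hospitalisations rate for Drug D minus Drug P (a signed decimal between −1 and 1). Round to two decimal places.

-0.20

Stratifying would compare drugs among patients the drugs themselves sorted into HbA1c groups — a form of selection on an intermediate. The unconditioned pooled rates give the total causal effect.
The causal difference is the pooled difference: 0.178 − 0.378 = -0.199.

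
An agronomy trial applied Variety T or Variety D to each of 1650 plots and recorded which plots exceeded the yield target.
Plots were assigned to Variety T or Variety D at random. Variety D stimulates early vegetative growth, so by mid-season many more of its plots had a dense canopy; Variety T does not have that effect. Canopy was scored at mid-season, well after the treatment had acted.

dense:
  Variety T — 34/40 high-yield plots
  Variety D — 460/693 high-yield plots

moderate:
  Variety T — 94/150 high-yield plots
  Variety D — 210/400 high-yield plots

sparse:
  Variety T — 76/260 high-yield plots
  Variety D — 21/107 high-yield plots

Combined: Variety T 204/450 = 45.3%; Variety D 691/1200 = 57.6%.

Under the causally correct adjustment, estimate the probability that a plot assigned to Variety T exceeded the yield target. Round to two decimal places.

0.45

Within every mid-season canopy level Variety T has the higher rate, yet pooled Variety D does — Simpson's reversal.
Stratifying would compare varietys among plots the varietys themselves sorted into mid-season canopy groups — a form of selection on an intermediate. The unconditioned pooled rates give the total causal effect.
So P(outcome | do(Variety T)) is just the pooled rate for Variety T: 204/450 = 0.453.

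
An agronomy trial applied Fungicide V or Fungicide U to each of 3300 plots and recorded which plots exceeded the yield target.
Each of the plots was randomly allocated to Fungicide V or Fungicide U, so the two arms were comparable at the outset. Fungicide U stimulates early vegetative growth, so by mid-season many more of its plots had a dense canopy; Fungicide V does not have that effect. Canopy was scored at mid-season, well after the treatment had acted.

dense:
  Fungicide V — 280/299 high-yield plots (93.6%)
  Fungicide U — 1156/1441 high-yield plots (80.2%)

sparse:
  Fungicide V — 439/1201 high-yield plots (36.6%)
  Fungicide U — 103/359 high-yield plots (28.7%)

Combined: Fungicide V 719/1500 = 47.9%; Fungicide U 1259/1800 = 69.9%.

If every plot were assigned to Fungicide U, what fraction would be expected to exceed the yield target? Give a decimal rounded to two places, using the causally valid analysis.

Stratifying would compare fungicides among plots the fungicides themselves sorted into mid-season canopy groups — a form of selection on an intermediate. The unconditioned pooled rates give the total causal effect.
So P(outcome | do(Fungicide U)) is just the pooled rate for Fungicide U: 1259/1800 = 0.699.

0.70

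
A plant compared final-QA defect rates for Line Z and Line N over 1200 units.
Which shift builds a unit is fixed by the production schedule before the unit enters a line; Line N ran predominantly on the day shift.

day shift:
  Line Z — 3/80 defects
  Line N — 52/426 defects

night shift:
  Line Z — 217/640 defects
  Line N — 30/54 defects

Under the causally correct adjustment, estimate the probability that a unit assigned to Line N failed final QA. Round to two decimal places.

Line Z is lower inside every shift stratum but Line N is lower in aggregate. Whether to stratify depends on how shift relates to the line.
Shift differs across lines for reasons unrelated to any effect of the line itself, and it separately predicts the outcome — a classic confounder. We must compare within shift levels.
Standardising Line N to the population shift mix: 0.422·52/426 + 0.578·30/54 = 0.373.

0.37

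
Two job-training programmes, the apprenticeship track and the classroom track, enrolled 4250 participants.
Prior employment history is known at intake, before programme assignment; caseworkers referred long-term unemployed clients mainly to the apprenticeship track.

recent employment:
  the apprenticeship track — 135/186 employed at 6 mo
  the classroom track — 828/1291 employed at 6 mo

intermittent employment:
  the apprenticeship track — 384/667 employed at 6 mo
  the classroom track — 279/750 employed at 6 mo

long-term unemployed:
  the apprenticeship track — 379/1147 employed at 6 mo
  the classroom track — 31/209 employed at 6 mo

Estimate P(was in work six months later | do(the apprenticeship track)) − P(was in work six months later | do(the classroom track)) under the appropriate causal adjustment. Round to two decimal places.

+0.16

the apprenticeship track is higher inside every prior employment history stratum but the classroom track is higher in aggregate. Whether to stratify depends on how prior employment history relates to the programme.
Prior employment history satisfies the back-door criterion: it is not a descendant of the programme, and it blocks the spurious path from programme to outcome. Adjusting for it (i.e., using the within-prior employment history rates) gives the causal effect.
Adjusting over the population distribution of prior employment history: 0.348·(0.726−0.641) + 0.333·(0.576−0.372) + 0.319·(0.330−0.148) = +0.155.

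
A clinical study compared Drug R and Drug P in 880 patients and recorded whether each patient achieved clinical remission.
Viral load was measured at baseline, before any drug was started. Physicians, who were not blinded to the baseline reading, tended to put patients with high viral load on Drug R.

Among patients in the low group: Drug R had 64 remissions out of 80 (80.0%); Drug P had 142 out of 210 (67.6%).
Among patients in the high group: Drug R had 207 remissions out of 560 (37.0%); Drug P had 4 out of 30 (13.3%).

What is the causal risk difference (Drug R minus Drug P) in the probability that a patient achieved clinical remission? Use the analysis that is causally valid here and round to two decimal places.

+0.20

Within every viral load level Drug R has the higher rate, yet pooled Drug P does — Simpson's reversal.
The imbalance in viral load arose from how patients were allocated, not from anything the drug did; and viral load independently affects the outcome. The pooled gap is confounded — condition on viral load.
Adjusting over the population distribution of viral load: 0.330·(0.800−0.676) + 0.670·(0.370−0.133) = +0.199.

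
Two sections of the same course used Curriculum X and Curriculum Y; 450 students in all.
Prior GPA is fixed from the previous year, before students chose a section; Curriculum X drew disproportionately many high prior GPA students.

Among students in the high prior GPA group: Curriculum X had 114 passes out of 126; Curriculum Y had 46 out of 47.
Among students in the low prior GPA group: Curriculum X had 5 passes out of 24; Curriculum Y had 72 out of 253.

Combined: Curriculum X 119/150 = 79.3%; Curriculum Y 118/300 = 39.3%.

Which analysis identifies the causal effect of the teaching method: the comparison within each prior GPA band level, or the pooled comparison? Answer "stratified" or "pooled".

stratified

The imbalance in prior GPA band arose from how students were allocated, not from anything the teaching method did; and prior GPA band independently affects the outcome. The pooled gap is confounded — condition on prior GPA band.
Within each level — high prior GPA: 90.5% vs 97.9%; low prior GPA: 20.8% vs 28.5% — Curriculum Y is higher every time.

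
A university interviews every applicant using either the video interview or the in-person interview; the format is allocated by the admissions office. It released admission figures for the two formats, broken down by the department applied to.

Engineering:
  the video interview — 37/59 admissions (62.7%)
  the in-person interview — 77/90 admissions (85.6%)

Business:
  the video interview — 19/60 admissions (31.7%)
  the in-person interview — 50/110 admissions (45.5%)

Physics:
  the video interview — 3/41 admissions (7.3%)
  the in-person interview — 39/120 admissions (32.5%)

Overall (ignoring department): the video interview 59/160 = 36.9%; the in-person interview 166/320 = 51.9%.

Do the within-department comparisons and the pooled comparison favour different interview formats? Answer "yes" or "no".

no

Within each department level (Engineering 62.7% vs 85.6%; Business 31.7% vs 45.5%; Physics 7.3% vs 32.5%), the in-person interview has the higher rate every time. Pooled: 36.9% vs 51.9% — the in-person interview has the higher rate overall. They agree.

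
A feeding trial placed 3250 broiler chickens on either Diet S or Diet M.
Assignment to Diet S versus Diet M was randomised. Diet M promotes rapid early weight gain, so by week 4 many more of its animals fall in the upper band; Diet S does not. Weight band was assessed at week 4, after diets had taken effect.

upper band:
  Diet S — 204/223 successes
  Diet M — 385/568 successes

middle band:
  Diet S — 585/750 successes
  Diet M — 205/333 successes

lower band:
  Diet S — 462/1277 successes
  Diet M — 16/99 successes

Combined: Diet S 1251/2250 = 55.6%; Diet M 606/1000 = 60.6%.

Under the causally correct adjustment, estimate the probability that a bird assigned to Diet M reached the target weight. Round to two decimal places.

Week-4 weight band here is a post-treatment variable shaped by the diet; conditioning on it would introduce bias rather than remove it. The overall comparison is the causal one.
So P(outcome | do(Diet M)) is just the pooled rate for Diet M: 606/1000 = 0.606.

0.61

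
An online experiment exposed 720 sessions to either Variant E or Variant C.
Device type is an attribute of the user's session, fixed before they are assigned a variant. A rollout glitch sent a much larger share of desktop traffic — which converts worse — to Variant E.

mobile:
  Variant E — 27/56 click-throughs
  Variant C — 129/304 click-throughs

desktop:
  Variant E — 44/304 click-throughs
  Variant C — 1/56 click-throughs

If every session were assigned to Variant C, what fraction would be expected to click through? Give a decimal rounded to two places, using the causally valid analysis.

Within every device type level Variant E has the higher rate, yet pooled Variant C does — Simpson's reversal.
The imbalance in device type arose from how sessions were allocated, not from anything the variant did; and device type independently affects the outcome. The pooled gap is confounded — condition on device type.
Standardising Variant C to the population device type mix: 0.500·129/304 + 0.500·1/56 = 0.221.

0.22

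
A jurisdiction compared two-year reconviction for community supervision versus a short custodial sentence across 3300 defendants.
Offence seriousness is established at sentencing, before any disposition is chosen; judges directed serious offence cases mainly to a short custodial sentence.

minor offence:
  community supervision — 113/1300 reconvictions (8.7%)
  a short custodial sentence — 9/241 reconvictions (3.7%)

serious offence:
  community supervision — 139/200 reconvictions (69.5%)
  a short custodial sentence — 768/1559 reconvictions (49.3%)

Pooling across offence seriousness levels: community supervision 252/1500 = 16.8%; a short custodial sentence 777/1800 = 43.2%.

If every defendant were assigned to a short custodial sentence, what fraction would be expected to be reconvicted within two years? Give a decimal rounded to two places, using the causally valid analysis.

Since offence seriousness is a pre-existing factor (not a product of the disposition) and it affects the outcome on its own, it is a confounder. The stratified rates, not the pooled rate, identify the causal effect.
Standardising a short custodial sentence to the population offence seriousness mix: 0.467·9/241 + 0.533·768/1559 = 0.280.

0.28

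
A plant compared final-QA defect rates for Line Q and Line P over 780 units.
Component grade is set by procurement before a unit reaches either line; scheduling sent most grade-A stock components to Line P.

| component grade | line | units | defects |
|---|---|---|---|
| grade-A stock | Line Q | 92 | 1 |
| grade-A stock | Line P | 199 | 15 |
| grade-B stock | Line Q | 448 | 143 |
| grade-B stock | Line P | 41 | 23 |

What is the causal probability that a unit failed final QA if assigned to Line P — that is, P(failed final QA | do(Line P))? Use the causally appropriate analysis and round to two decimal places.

0.38

Line Q is lower inside every component grade stratum but Line P is lower in aggregate. Whether to stratify depends on how component grade relates to the line.
The imbalance in component grade arose from how units were allocated, not from anything the line did; and component grade independently affects the outcome. The pooled gap is confounded — condition on component grade.
Standardising Line P to the population component grade mix: 0.373·15/199 + 0.627·23/41 = 0.380.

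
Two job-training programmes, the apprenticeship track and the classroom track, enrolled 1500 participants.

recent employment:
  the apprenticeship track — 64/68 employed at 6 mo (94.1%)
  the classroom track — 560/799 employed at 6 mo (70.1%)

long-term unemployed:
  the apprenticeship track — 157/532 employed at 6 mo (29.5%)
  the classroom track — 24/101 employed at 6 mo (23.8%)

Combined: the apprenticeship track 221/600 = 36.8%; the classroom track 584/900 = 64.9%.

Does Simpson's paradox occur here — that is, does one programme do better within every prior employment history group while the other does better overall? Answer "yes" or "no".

Within each prior employment history level (recent employment 94.1% vs 70.1%; long-term unemployed 29.5% vs 23.8%), the apprenticeship track has the higher rate every time. Pooled: 36.8% vs 64.9% — the classroom track has the higher rate overall. The two comparisons disagree.

yes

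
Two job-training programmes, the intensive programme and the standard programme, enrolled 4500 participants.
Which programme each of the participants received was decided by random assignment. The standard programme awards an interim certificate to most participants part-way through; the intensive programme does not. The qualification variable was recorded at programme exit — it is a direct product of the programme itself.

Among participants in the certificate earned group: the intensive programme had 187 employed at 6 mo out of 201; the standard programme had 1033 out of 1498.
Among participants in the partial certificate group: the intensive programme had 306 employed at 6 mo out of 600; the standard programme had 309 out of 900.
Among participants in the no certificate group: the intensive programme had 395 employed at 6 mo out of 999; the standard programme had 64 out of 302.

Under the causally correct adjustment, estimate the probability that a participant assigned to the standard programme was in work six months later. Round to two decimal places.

The distribution of qualification attained during the programme is itself part of what the programme does — it is an intermediate outcome. Holding it fixed would remove that part of the effect; the total effect is the pooled difference.
So P(outcome | do(the standard programme)) is just the pooled rate for the standard programme: 1406/2700 = 0.521.

0.52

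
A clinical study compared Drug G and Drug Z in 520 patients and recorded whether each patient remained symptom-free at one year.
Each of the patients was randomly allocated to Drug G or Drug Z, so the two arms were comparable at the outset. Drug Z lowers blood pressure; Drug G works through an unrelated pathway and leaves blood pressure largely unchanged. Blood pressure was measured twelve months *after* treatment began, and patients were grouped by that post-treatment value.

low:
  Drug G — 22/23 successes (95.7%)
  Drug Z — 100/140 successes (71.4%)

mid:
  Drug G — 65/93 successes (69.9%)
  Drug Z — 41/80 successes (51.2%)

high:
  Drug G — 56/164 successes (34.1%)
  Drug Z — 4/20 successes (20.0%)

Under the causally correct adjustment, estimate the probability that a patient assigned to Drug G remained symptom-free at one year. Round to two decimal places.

Blood pressure here is a post-treatment variable shaped by the drug; conditioning on it would introduce bias rather than remove it. The overall comparison is the causal one.
So P(outcome | do(Drug G)) is just the pooled rate for Drug G: 143/280 = 0.511.

0.51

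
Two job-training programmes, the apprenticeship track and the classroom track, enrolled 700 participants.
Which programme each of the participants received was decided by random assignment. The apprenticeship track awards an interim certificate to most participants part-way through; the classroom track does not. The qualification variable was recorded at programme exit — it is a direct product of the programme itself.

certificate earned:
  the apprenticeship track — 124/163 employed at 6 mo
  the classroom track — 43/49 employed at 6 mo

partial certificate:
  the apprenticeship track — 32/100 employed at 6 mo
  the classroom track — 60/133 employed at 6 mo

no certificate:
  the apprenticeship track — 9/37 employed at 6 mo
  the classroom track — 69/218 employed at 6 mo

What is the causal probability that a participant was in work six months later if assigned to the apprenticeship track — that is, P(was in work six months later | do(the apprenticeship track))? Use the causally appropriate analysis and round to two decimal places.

The distribution of qualification attained during the programme is itself part of what the programme does — it is an intermediate outcome. Holding it fixed would remove that part of the effect; the total effect is the pooled difference.
So P(outcome | do(the apprenticeship track)) is just the pooled rate for the apprenticeship track: 165/300 = 0.550.

0.55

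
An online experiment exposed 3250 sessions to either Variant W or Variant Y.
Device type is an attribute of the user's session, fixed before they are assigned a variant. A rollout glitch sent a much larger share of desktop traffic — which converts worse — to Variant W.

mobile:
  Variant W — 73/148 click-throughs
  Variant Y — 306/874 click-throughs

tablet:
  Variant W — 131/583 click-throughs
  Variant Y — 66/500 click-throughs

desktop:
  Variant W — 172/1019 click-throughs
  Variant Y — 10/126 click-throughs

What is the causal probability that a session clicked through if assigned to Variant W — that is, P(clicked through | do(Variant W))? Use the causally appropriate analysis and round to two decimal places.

0.29

Within every device type level Variant W has the higher rate, yet pooled Variant Y does — Simpson's reversal.
Device type is set before the variant has any effect — it is not caused by the variant — and it independently drives the outcome. That makes it a confounder, so the causal comparison is within device type levels.
Standardising Variant W to the population device type mix: 0.314·73/148 + 0.333·131/583 + 0.352·172/1019 = 0.289.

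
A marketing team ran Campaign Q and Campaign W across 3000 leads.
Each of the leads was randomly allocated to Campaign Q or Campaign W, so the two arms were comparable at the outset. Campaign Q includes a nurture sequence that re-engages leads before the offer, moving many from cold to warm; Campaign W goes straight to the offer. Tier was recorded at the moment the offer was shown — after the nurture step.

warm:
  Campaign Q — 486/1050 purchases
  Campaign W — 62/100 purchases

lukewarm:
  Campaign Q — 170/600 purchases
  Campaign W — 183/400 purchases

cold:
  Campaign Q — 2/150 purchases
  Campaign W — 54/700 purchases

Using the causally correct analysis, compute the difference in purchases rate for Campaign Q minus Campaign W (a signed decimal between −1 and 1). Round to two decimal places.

Engagement tier is downstream of the campaign. One should not condition on a consequence of treatment, so the overall rates are the right comparison.
The causal difference is the pooled difference: 0.366 − 0.249 = +0.116.

+0.12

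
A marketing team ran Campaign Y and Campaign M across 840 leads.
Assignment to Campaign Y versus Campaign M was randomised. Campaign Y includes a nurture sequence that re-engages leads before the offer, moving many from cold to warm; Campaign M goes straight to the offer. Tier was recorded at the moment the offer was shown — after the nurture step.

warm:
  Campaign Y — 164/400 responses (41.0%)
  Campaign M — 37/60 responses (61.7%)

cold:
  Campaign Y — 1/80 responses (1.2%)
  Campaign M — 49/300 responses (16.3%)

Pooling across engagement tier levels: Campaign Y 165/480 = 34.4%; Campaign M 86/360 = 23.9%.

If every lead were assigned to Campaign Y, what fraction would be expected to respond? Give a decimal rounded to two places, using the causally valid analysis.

Campaign M is higher inside every engagement tier stratum but Campaign Y is higher in aggregate. Whether to stratify depends on how engagement tier relates to the campaign.
Because the campaign influences engagement tier, engagement tier is a post-treatment mediator, not a confounder. Stratifying on it would bias the estimate; the causal effect is the crude pooled difference.
So P(outcome | do(Campaign Y)) is just the pooled rate for Campaign Y: 165/480 = 0.344.

0.34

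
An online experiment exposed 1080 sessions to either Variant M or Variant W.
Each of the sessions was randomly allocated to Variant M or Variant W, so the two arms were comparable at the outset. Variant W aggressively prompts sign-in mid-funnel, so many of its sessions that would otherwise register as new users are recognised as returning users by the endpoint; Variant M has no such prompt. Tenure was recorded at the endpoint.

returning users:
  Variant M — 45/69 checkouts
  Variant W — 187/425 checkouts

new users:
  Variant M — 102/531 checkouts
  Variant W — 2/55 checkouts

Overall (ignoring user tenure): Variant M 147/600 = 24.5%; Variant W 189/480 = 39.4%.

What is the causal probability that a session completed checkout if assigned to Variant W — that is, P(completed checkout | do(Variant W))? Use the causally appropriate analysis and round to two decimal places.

User tenure is recorded after the variant and is itself shifted by it — it sits on the causal path from variant to outcome. Conditioning on a mediator would strip out part of the effect we want; the pooled comparison gives the total causal effect.
So P(outcome | do(Variant W)) is just the pooled rate for Variant W: 189/480 = 0.394.

0.39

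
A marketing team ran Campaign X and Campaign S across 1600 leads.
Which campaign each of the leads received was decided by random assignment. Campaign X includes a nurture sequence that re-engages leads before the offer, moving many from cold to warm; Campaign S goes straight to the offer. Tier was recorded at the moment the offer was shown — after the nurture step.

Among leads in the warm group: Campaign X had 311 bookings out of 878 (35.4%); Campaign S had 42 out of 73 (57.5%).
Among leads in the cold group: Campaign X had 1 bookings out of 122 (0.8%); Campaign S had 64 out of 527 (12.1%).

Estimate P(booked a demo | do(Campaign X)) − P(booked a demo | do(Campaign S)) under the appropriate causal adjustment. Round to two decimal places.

Stratifying would compare campaigns among leads the campaigns themselves sorted into engagement tier groups — a form of selection on an intermediate. The unconditioned pooled rates give the total causal effect.
The causal difference is the pooled difference: 0.312 − 0.177 = +0.135.

+0.14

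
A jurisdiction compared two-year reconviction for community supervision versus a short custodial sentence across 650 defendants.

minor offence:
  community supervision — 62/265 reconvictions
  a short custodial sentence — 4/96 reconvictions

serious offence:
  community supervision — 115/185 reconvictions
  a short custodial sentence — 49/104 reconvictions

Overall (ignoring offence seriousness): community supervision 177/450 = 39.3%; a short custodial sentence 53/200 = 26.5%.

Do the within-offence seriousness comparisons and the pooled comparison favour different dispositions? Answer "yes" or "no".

no

Within each offence seriousness level (minor offence 23.4% vs 4.2%; serious offence 62.2% vs 47.1%), a short custodial sentence has the lower rate every time. Pooled: 39.3% vs 26.5% — a short custodial sentence has the lower rate overall. They agree.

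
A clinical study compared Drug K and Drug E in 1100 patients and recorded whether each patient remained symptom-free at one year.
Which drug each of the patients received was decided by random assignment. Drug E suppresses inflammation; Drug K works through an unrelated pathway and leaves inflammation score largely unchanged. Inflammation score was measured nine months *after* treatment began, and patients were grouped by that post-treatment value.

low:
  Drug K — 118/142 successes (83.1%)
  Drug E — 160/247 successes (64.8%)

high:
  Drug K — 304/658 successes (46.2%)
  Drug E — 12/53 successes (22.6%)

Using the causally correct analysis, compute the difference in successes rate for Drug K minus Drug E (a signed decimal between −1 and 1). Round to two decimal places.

Drug K is higher inside every inflammation score stratum but Drug E is higher in aggregate. Whether to stratify depends on how inflammation score relates to the drug.
Inflammation score is downstream of the drug. One should not condition on a consequence of treatment, so the overall rates are the right comparison.
The causal difference is the pooled difference: 0.527 − 0.573 = -0.046.

-0.05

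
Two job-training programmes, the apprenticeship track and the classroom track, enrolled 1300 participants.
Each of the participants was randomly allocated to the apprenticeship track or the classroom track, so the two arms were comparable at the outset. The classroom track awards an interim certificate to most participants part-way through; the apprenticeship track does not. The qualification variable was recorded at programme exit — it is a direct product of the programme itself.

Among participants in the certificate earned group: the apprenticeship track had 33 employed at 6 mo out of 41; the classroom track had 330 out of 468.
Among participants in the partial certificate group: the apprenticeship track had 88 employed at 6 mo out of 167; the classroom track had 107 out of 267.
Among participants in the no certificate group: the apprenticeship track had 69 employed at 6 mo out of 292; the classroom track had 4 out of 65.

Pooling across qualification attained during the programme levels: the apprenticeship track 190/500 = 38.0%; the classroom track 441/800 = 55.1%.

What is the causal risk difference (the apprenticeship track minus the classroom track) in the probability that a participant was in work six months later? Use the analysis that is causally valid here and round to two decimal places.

Because the programme influences qualification attained during the programme, qualification attained during the programme is a post-treatment mediator, not a confounder. Stratifying on it would bias the estimate; the causal effect is the crude pooled difference.
The causal difference is the pooled difference: 0.380 − 0.551 = -0.171.

-0.17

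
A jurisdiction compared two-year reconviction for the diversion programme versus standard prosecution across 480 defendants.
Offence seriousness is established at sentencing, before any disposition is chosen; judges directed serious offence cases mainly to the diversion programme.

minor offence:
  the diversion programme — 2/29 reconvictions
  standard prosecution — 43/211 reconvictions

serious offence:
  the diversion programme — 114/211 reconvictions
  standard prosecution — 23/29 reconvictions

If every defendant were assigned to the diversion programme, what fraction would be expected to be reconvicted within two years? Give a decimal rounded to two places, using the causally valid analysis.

0.30

the diversion programme is lower inside every offence seriousness stratum but standard prosecution is lower in aggregate. Whether to stratify depends on how offence seriousness relates to the disposition.
Offence seriousness is set before the disposition has any effect — it is not caused by the disposition — and it independently drives the outcome. That makes it a confounder, so the causal comparison is within offence seriousness levels.
Standardising the diversion programme to the population offence seriousness mix: 0.500·2/29 + 0.500·114/211 = 0.305.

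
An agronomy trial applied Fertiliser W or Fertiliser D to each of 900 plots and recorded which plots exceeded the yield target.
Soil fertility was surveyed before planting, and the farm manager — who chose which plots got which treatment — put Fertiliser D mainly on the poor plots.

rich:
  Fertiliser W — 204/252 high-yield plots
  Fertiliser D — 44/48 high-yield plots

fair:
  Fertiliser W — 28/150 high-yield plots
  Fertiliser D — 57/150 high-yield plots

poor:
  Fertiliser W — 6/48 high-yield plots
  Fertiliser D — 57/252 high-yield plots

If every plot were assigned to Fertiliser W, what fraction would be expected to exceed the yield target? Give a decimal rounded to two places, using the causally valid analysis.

Soil fertility differs across fertilisers for reasons unrelated to any effect of the fertiliser itself, and it separately predicts the outcome — a classic confounder. We must compare within soil fertility levels.
Standardising Fertiliser W to the population soil fertility mix: 0.333·204/252 + 0.333·28/150 + 0.333·6/48 = 0.374.

0.37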